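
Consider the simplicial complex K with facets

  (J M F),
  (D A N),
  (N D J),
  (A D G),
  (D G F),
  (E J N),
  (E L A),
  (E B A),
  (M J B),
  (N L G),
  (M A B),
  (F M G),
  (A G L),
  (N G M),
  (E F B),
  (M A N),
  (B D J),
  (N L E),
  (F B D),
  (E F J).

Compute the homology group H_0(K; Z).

Order the vertices as A < B < D < E < F < G < J < L < M < N. Listing each simplex with vertices in this order, K has dimension 2 with simplices:

  0-simplices (10): A, B, D, E, F, G, J, L, M, N
  1-simplices (30): AB, AD, AE, AG, AL, AM, AN, BD, BE, BF, BJ, BM, DF, DG, DJ, DN, EF, EJ, EL, EN, FG, FJ, FM, GL, GM, GN, JM, JN, LN, MN
  2-simplices (20): ABE, ABM, ADG, ADN, AEL, AGL, AMN, BDF, BDJ, BEF, BJM, DFG, DJN, EFJ, EJN, ELN, FGM, FJM, GLN, GMN

giving chain groups C_0 ≅ Z^10, C_1 ≅ Z^30, C_2 ≅ Z^20.

Boundary ∂_1: C_1 → C_0 maps an edge to its endpoints' difference, ∂[p,q] = q − p. For instance
  ∂DG = G − D.
The 10×30 boundary matrix has rank 9 and Smith normal form diag(1,1,1,1,1,1,1,1,1).

Boundary ∂_2: C_2 → C_1 acts by ∂[p,q,r] = [q,r] − [p,r] + [p,q]. For instance
  ∂EJN = JN − EN + EJ,
  ∂BDJ = DJ − BJ + BD.
This gives a 30×20 integer matrix of rank 20; reducing to Smith normal form yields diagonal entries (1,1,1,1,1,1,1,1,1,1,1,1,1,1,1,1,1,1,1,2).

Reading off H_k = ker ∂_k / im ∂_{k+1}:

  H_0: rank C_0 − rank ∂_1 = 10 − 9 = 1, and the invariant factors of ∂_1 are all 1, so H_0 ≅ Z.

H_0 = Z.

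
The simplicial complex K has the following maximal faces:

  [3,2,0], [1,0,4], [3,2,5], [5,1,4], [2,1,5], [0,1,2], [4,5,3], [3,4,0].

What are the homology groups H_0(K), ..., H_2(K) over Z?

Fix the vertex order 0 < 1 < 2 < 3 < 4 < 5 and write every simplex with vertices in increasing order. Then dim K = 2 and the simplices of K are:

  0-simplices (6): [0], [1], [2], [3], [4], [5]
  1-simplices (12): [0,1], [0,2], [0,3], [0,4], [1,2], [1,4], [1,5], [2,3], [2,5], [3,4], [3,5], [4,5]
  2-simplices (8): [0,1,2], [0,1,4], [0,2,3], [0,3,4], [1,2,5], [1,4,5], [2,3,5], [3,4,5]

giving chain groups C_0 ≅ Z^6, C_1 ≅ Z^12, C_2 ≅ Z^8.

Boundary ∂_1: C_1 → C_0 sends each edge [p,q] (with p < q) to q − p. For instance
  ∂[0,2] = [2] − [0].
The resulting 6×12 matrix has rank 5, and its Smith normal form has invariant factors (1,1,1,1,1).

∂_2: C_2 → C_1 acts by ∂[p,q,r] = [q,r] − [p,r] + [p,q]. For instance
  ∂[1,2,5] = [2,5] − [1,5] + [1,2],
  ∂[1,4,5] = [4,5] − [1,5] + [1,4].
This gives a 12×8 integer matrix of rank 7; reducing to Smith normal form yields diagonal entries (1,1,1,1,1,1,1).

From H_k ≅ ker(∂_k) / im(∂_{k+1}) we obtain:

  H_0: rank C_0 − rank ∂_1 = 6 − 5 = 1, and the invariant factors of ∂_1 are all 1, so H_0 ≅ Z.
  H_1: rank ker ∂_1 − rank ∂_2 = (12 − 5) − 7 = 0, and the invariant factors of ∂_2 are all 1, so H_1 ≅ 0.
  H_2: rank ker ∂_2 − rank ∂_3 = (8 − 7) − 0 = 1, and there is no ∂_3, so H_2 ≅ Z.

H_0 ≅ Z,  H_1 = 0,  H_2 ≅ Z.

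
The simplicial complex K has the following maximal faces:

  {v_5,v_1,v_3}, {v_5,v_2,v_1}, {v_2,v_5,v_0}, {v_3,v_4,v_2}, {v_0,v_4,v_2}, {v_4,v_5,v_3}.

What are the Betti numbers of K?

Order the vertices as v_0 < v_1 < v_2 < v_3 < v_4 < v_5. Listing each simplex with vertices in this order, K has dimension 2 with simplices:

  0-simplices (6): [v_0], [v_1], [v_2], [v_3], [v_4], [v_5]
  1-simplices (12): [v_0,v_2], [v_0,v_4], [v_0,v_5], [v_1,v_2], [v_1,v_3], [v_1,v_5], [v_2,v_3], [v_2,v_4], [v_2,v_5], [v_3,v_4], [v_3,v_5], [v_4,v_5]
  2-simplices (6): [v_0,v_2,v_4], [v_0,v_2,v_5], [v_1,v_2,v_5], [v_1,v_3,v_5], [v_2,v_3,v_4], [v_3,v_4,v_5]

so the chain groups are C_0 ≅ Z^6, C_1 ≅ Z^12, C_2 ≅ Z^6.

Boundary ∂_1: C_1 → C_0 maps an edge to its endpoints' difference, ∂[p,q] = q − p. For instance
  ∂[v_1,v_2] = [v_2] − [v_1].
The 6×12 boundary matrix has rank 5 and Smith normal form diag(1,1,1,1,1).

The boundary map ∂_2: C_2 → C_1 maps a triangle to the signed sum of its edges. For instance
  ∂[v_2,v_3,v_4] = [v_3,v_4] − [v_2,v_4] + [v_2,v_3],
  ∂[v_1,v_2,v_5] = [v_2,v_5] − [v_1,v_5] + [v_1,v_2].
The resulting 12×6 matrix has rank 6, and its Smith normal form has invariant factors (1,1,1,1,1,1).

Now H_k = ker ∂_k / im ∂_{k+1}, so:

  H_0: rank C_0 − rank ∂_1 = 6 − 5 = 1, and the invariant factors of ∂_1 are all 1, so H_0 = Z.
  H_1: rank ker ∂_1 − rank ∂_2 = (12 − 5) − 6 = 1, and the invariant factors of ∂_2 are all 1, so H_1 = Z.
  H_2: rank ker ∂_2 − rank ∂_3 = (6 − 6) − 0 = 0, and there is no ∂_3, so H_2 = 0.

As a check, the Euler characteristic is 6 − 12 + 6 = 0, which agrees with 1 − 1 + 0 = 0.
(K is a triangulation of the cylinder S^1 x I.)

Hence the Betti numbers are b_0 = 1, b_1 = 1, b_2 = 0.

b_0 = 1, b_1 = 1, b_2 = 0.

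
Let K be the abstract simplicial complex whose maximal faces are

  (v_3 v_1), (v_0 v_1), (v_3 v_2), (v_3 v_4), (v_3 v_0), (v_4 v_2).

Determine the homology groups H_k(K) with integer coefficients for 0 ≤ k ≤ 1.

Take the total order v_0 < v_1 < v_2 < v_3 < v_4 on the vertex set. Then K (dimension 1) consists of the simplices:

  0-simplices (5): [v_0], [v_1], [v_2], [v_3], [v_4]
  1-simplices (6): [v_0,v_1], [v_0,v_3], [v_1,v_3], [v_2,v_3], [v_2,v_4], [v_3,v_4]

so the chain groups are C_0 ≅ Z^5, C_1 ≅ Z^6.

Boundary ∂_1: C_1 → C_0 is given by ∂[p,q] = [q] − [p].
The resulting 5×6 matrix has rank 4, and its Smith normal form has invariant factors (1,1,1,1).

Reading off H_k = ker ∂_k / im ∂_{k+1}:

  H_0: rank C_0 − rank ∂_1 = 5 − 4 = 1, and the invariant factors of ∂_1 are all 1, so H_0 = Z.
  H_1: rank ker ∂_1 − rank ∂_2 = (6 − 4) − 0 = 2, and there is no ∂_2, so H_1 = Z^2.

(K is a triangulation of a wedge of 2 circles.)

H_0 = Z,  H_1 = Z^2.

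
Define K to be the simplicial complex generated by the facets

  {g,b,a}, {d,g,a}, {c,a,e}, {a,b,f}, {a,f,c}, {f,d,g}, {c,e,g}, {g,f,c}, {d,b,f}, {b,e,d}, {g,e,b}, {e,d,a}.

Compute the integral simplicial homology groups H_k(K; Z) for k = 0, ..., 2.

Order the vertices as a < b < c < d < e < f < g. Listing each simplex with vertices in this order, K has dimension 2 with simplices:

  0-simplices (7): a, b, c, d, e, f, g
  1-simplices (18): ab, ac, ad, ae, af, ag, bd, be, bf, bg, ce, cf, cg, de, df, dg, eg, fg
  2-simplices (12): abf, abg, ace, acf, ade, adg, bde, bdf, beg, ceg, cfg, dfg

so the chain groups are C_0 ≅ Z^7, C_1 ≅ Z^18, C_2 ≅ Z^12.

The boundary map ∂_1: C_1 → C_0 is given by ∂[p,q] = [q] − [p].
As a 7×18 matrix over Z this has rank 6, with invariant factors (1,1,1,1,1,1).

∂_2: C_2 → C_1 acts by ∂[p,q,r] = [q,r] − [p,r] + [p,q]. For instance
  ∂dfg = fg − dg + df,
  ∂ceg = eg − cg + ce.
The resulting 18×12 matrix has rank 12, and its Smith normal form has invariant factors (1,1,1,1,1,1,1,1,1,1,1,2).

Now H_k = ker ∂_k / im ∂_{k+1}, so:

  H_0: rank C_0 − rank ∂_1 = 7 − 6 = 1, and the invariant factors of ∂_1 are all 1, so H_0 ≅ Z.
  H_1: rank ker ∂_1 − rank ∂_2 = (18 − 6) − 12 = 0, and ∂_2 has invariant factor 2 > 1, so H_1 ≅ Z_2.
  H_2: rank ker ∂_2 − rank ∂_3 = (12 − 12) − 0 = 0, and there is no ∂_3, so H_2 ≅ 0.

(K is a triangulation of the real projective plane RP^2.)

H_0 = Z,  H_1 = Z_2,  H_2 = 0.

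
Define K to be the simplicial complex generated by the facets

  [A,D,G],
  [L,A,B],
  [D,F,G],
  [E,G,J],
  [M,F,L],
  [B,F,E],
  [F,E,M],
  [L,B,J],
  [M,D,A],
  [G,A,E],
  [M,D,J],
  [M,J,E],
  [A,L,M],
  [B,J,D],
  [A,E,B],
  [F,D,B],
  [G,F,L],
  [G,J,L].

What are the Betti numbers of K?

Order the vertices as A < B < D < E < F < G < J < L < M. Listing each simplex with vertices in this order, K has dimension 2 with simplices:

  0-simplices (9): A, B, D, E, F, G, J, L, M
  1-simplices (27): AB, AD, AE, AG, AL, AM, BD, BE, BF, BJ, BL, DF, DG, DJ, DM, EF, EG, EJ, EM, FG, FL, FM, GJ, GL, JL, JM, LM
  2-simplices (18): ABE, ABL, ADG, ADM, AEG, ALM, BDF, BDJ, BEF, BJL, DFG, DJM, EFM, EGJ, EJM, FGL, FLM, GJL

Hence C_0 ≅ Z^9, C_1 ≅ Z^27, C_2 ≅ Z^18.

Boundary ∂_1: C_1 → C_0 sends each edge [p,q] (with p < q) to q − p. For instance
  ∂DM = M − D.
The resulting 9×27 matrix has rank 8, and its Smith normal form has invariant factors (1,1,1,1,1,1,1,1).

Boundary ∂_2: C_2 → C_1 sends each 2-simplex [p,q,r] to [q,r] − [p,r] + [p,q]. For instance
  ∂FGL = GL − FL + FG,
  ∂ABL = BL − AL + AB.
The 27×18 boundary matrix has rank 17 and Smith normal form diag(1,1,1,1,1,1,1,1,1,1,1,1,1,1,1,1,1).

Reading off H_k = ker ∂_k / im ∂_{k+1}:

  H_0: rank C_0 − rank ∂_1 = 9 − 8 = 1, and the invariant factors of ∂_1 are all 1, so H_0 ≅ Z.
  H_1: rank ker ∂_1 − rank ∂_2 = (27 − 8) − 17 = 2, and the invariant factors of ∂_2 are all 1, so H_1 ≅ Z^2.
  H_2: rank ker ∂_2 − rank ∂_3 = (18 − 17) − 0 = 1, and there is no ∂_3, so H_2 ≅ Z.

Hence the Betti numbers are b_0 = 1, b_1 = 2, b_2 = 1.

b_0 = 1, b_1 = 2, b_2 = 1.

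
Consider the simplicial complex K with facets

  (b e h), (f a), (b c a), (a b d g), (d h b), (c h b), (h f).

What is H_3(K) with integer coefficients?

We work with the vertex ordering a < b < c < d < e < f < g < h. The simplices of K, each written with vertices in increasing order, are:

  0-simplices (8): a, b, c, d, e, f, g, h
  1-simplices (15): ab, ac, ad, af, ag, bc, bd, be, bg, bh, ch, dg, dh, eh, fh
  2-simplices (8): abc, abd, abg, adg, bch, bdg, bdh, beh
  3-simplices (1): abdg

so the chain groups are C_0 ≅ Z^8, C_1 ≅ Z^15, C_2 ≅ Z^8, C_3 ≅ Z^1.

The boundary map ∂_1: C_1 → C_0 is given by ∂[p,q] = [q] − [p].
As a 8×15 matrix over Z this has rank 7, with invariant factors (1,1,1,1,1,1,1).

Boundary ∂_2: C_2 → C_1 sends each 2-simplex [p,q,r] to [q,r] − [p,r] + [p,q]. For instance
  ∂abd = bd − ad + ab,
  ∂adg = dg − ag + ad.
The 15×8 boundary matrix has rank 7 and Smith normal form diag(1,1,1,1,1,1,1).

The boundary map ∂_3: C_3 → C_2 sends each 3-simplex σ to the alternating sum Σ_i (−1)^i (σ with its i-th vertex removed). For instance
  ∂abdg = bdg − adg + abg − abd.
The 8×1 boundary matrix has rank 1 and Smith normal form diag(1).

From H_k ≅ ker(∂_k) / im(∂_{k+1}) we obtain:

  H_3: rank ker ∂_3 − rank ∂_4 = (1 − 1) − 0 = 0, and there is no ∂_4, so H_3 ≅ 0.

H_3 ≅ 0.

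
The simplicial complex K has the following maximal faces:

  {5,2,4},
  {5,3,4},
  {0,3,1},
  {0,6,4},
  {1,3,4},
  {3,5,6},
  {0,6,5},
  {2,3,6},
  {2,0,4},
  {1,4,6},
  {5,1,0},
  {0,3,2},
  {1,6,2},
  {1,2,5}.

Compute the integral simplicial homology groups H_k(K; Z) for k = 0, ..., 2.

Order the vertices as 0 < 1 < 2 < 3 < 4 < 5 < 6. Listing each simplex with vertices in this order, K has dimension 2 with simplices:

  0-simplices (7): [0], [1], [2], [3], [4], [5], [6]
  1-simplices (21): [0,1], [0,2], [0,3], [0,4], [0,5], [0,6], [1,2], [1,3], [1,4], [1,5], [1,6], [2,3], [2,4], [2,5], [2,6], [3,4], [3,5], [3,6], [4,5], [4,6], [5,6]
  2-simplices (14): [0,1,3], [0,1,5], [0,2,3], [0,2,4], [0,4,6], [0,5,6], [1,2,5], [1,2,6], [1,3,4], [1,4,6], [2,3,6], [2,4,5], [3,4,5], [3,5,6]

giving chain groups C_0 ≅ Z^7, C_1 ≅ Z^21, C_2 ≅ Z^14.

The boundary map ∂_1: C_1 → C_0 sends each edge [p,q] (with p < q) to q − p.
As a 7×21 matrix over Z this has rank 6, with invariant factors (1,1,1,1,1,1).

Boundary ∂_2: C_2 → C_1 sends each 2-simplex [p,q,r] to [q,r] − [p,r] + [p,q]. For instance
  ∂[0,2,4] = [2,4] − [0,4] + [0,2],
  ∂[1,2,5] = [2,5] − [1,5] + [1,2].
As a 21×14 matrix over Z this has rank 13, with invariant factors (1,1,1,1,1,1,1,1,1,1,1,1,1).

From H_k ≅ ker(∂_k) / im(∂_{k+1}) we obtain:

  H_0: rank C_0 − rank ∂_1 = 7 − 6 = 1, and the invariant factors of ∂_1 are all 1, so H_0 ≅ Z.
  H_1: rank ker ∂_1 − rank ∂_2 = (21 − 6) − 13 = 2, and the invariant factors of ∂_2 are all 1, so H_1 ≅ Z^2.
  H_2: rank ker ∂_2 − rank ∂_3 = (14 − 13) − 0 = 1, and there is no ∂_3, so H_2 ≅ Z.

As a check, the Euler characteristic is 7 − 21 + 14 = 0, which agrees with 1 − 2 + 1 = 0.

H_0 ≅ Z,  H_1 ≅ Z^2,  H_2 ≅ Z.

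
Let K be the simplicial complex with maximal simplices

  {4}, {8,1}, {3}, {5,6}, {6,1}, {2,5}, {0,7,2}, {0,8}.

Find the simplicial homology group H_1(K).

We work with the vertex ordering 0 < 1 < 2 < 3 < 4 < 5 < 6 < 7 < 8. The simplices of K, each written with vertices in increasing order, are:

  0-simplices (9): [0], [1], [2], [3], [4], [5], [6], [7], [8]
  1-simplices (8): [0,2], [0,7], [0,8], [1,6], [1,8], [2,5], [2,7], [5,6]
  2-simplices (1): [0,2,7]

giving chain groups C_0 ≅ Z^9, C_1 ≅ Z^8, C_2 ≅ Z^1.

The boundary map ∂_1: C_1 → C_0 sends each edge [p,q] (with p < q) to q − p.
The 9×8 boundary matrix has rank 6 and Smith normal form diag(1,1,1,1,1,1).

Boundary ∂_2: C_2 → C_1 acts by ∂[p,q,r] = [q,r] − [p,r] + [p,q]. For instance
  ∂[0,2,7] = [2,7] − [0,7] + [0,2].
The 8×1 boundary matrix has rank 1 and Smith normal form diag(1).

Reading off H_k = ker ∂_k / im ∂_{k+1}:

  H_1: rank ker ∂_1 − rank ∂_2 = (8 − 6) − 1 = 1, and the invariant factors of ∂_2 are all 1, so H_1 ≅ Z.

H_1 = Z.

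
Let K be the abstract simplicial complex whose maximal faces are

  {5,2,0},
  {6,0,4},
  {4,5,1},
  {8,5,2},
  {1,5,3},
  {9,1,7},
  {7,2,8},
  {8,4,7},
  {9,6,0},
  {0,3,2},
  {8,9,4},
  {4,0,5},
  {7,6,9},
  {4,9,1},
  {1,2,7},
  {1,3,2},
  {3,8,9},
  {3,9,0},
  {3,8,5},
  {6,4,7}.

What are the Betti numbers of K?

We work with the vertex ordering 0 < 1 < 2 < 3 < 4 < 5 < 6 < 7 < 8 < 9. The simplices of K, each written with vertices in increasing order, are:

  0-simplices (10): [0], [1], [2], [3], [4], [5], [6], [7], [8], [9]
  1-simplices (30): (30 of them)
  2-simplices (20): (20 of them)

Hence C_0 ≅ Z^10, C_1 ≅ Z^30, C_2 ≅ Z^20.

The boundary map ∂_1: C_1 → C_0 is given by ∂[p,q] = [q] − [p]. For instance
  ∂[7,9] = [9] − [7].
As a 10×30 matrix over Z this has rank 9, with invariant factors (1,1,1,1,1,1,1,1,1).

∂_2: C_2 → C_1 maps a triangle to the signed sum of its edges. For instance
  ∂[0,3,9] = [3,9] − [0,9] + [0,3],
  ∂[1,4,9] = [4,9] − [1,9] + [1,4].
This gives a 30×20 integer matrix of rank 20; reducing to Smith normal form yields diagonal entries (1,1,1,1,1,1,1,1,1,1,1,1,1,1,1,1,1,1,1,2).

Computing H_k = (kernel of ∂_k) / (image of ∂_{k+1}):

  H_0: rank C_0 − rank ∂_1 = 10 − 9 = 1, and the invariant factors of ∂_1 are all 1, so H_0 = Z.
  H_1: rank ker ∂_1 − rank ∂_2 = (30 − 9) − 20 = 1, and ∂_2 has invariant factor 2 > 1, so H_1 = Z ⊕ Z_2.
  H_2: rank ker ∂_2 − rank ∂_3 = (20 − 20) − 0 = 0, and there is no ∂_3, so H_2 = 0.

As a check, the Euler characteristic is 10 − 30 + 20 = 0, which agrees with 1 − 1 + 0 = 0.

Hence the Betti numbers are b_0 = 1, b_1 = 1, b_2 = 0.

b_0 = 1, b_1 = 1, b_2 = 0.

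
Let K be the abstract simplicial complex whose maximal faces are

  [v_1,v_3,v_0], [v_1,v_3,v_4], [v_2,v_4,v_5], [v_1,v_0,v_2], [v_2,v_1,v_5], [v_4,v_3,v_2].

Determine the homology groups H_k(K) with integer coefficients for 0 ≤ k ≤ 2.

We work with the vertex ordering v_0 < v_1 < v_2 < v_3 < v_4 < v_5. The simplices of K, each written with vertices in increasing order, are:

  0-simplices (6): [v_0], [v_1], [v_2], [v_3], [v_4], [v_5]
  1-simplices (12): [v_0,v_1], [v_0,v_2], [v_0,v_3], [v_1,v_2], [v_1,v_3], [v_1,v_4], [v_1,v_5], [v_2,v_3], [v_2,v_4], [v_2,v_5], [v_3,v_4], [v_4,v_5]
  2-simplices (6): [v_0,v_1,v_2], [v_0,v_1,v_3], [v_1,v_2,v_5], [v_1,v_3,v_4], [v_2,v_3,v_4], [v_2,v_4,v_5]

so the chain groups are C_0 ≅ Z^6, C_1 ≅ Z^12, C_2 ≅ Z^6.

Boundary ∂_1: C_1 → C_0 is given by ∂[p,q] = [q] − [p]. For instance
  ∂[v_4,v_5] = [v_5] − [v_4].
The resulting 6×12 matrix has rank 5, and its Smith normal form has invariant factors (1,1,1,1,1).

The boundary map ∂_2: C_2 → C_1 acts by ∂[p,q,r] = [q,r] − [p,r] + [p,q]. For instance
  ∂[v_1,v_3,v_4] = [v_3,v_4] − [v_1,v_4] + [v_1,v_3],
  ∂[v_2,v_3,v_4] = [v_3,v_4] − [v_2,v_4] + [v_2,v_3].
The 12×6 boundary matrix has rank 6 and Smith normal form diag(1,1,1,1,1,1).

Computing H_k = (kernel of ∂_k) / (image of ∂_{k+1}):

  H_0: rank C_0 − rank ∂_1 = 6 − 5 = 1, and the invariant factors of ∂_1 are all 1, so H_0 ≅ Z.
  H_1: rank ker ∂_1 − rank ∂_2 = (12 − 5) − 6 = 1, and the invariant factors of ∂_2 are all 1, so H_1 ≅ Z.
  H_2: rank ker ∂_2 − rank ∂_3 = (6 − 6) − 0 = 0, and there is no ∂_3, so H_2 ≅ 0.

(K is a triangulation of the cylinder S^1 x I.)

H_0 ≅ Z,  H_1 ≅ Z,  H_2 = 0.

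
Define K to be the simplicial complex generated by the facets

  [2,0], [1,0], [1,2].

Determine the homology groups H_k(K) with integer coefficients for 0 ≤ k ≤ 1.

Take the total order 0 < 1 < 2 on the vertex set. Then K (dimension 1) consists of the simplices:

  0-simplices (3): [0], [1], [2]
  1-simplices (3): [0,1], [0,2], [1,2]

so the chain groups are C_0 ≅ Z^3, C_1 ≅ Z^3.

∂_1: C_1 → C_0 is given by ∂[p,q] = [q] − [p]. For instance
  ∂[0,1] = [1] − [0].
As a 3×3 matrix over Z this has rank 2, with invariant factors (1,1).

From H_k ≅ ker(∂_k) / im(∂_{k+1}) we obtain:

  H_0: rank C_0 − rank ∂_1 = 3 − 2 = 1, and the invariant factors of ∂_1 are all 1, so H_0 ≅ Z.
  H_1: rank ker ∂_1 − rank ∂_2 = (3 − 2) − 0 = 1, and there is no ∂_2, so H_1 ≅ Z.

As a check, the Euler characteristic is 3 − 3 = 0, which agrees with 1 − 1 = 0.

H_0 ≅ Z,  H_1 ≅ Z.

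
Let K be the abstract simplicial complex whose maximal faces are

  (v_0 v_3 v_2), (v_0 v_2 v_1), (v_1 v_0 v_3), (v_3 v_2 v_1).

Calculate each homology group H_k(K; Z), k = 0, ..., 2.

H_0 ≅ Z,  H_1 = 0,  H_2 ≅ Z.

Order the vertices as v_0 < v_1 < v_2 < v_3. Listing each simplex with vertices in this order, K has dimension 2 with simplices:

  0-simplices (4): [v_0], [v_1], [v_2], [v_3]
  1-simplices (6): [v_0,v_1], [v_0,v_2], [v_0,v_3], [v_1,v_2], [v_1,v_3], [v_2,v_3]
  2-simplices (4): [v_0,v_1,v_2], [v_0,v_1,v_3], [v_0,v_2,v_3], [v_1,v_2,v_3]

so the chain groups are C_0 ≅ Z^4, C_1 ≅ Z^6, C_2 ≅ Z^4.

The boundary map ∂_1: C_1 → C_0 is given by ∂[p,q] = [q] − [p]. For instance
  ∂[v_2,v_3] = [v_3] − [v_2].
This gives a 4×6 integer matrix of rank 3; reducing to Smith normal form yields diagonal entries (1,1,1).

Boundary ∂_2: C_2 → C_1 maps a triangle to the signed sum of its edges. For instance
  ∂[v_1,v_2,v_3] = [v_2,v_3] − [v_1,v_3] + [v_1,v_2],
  ∂[v_0,v_1,v_2] = [v_1,v_2] − [v_0,v_2] + [v_0,v_1].
As a 6×4 matrix over Z this has rank 3, with invariant factors (1,1,1).

Reading off H_k = ker ∂_k / im ∂_{k+1}:

  H_0: rank C_0 − rank ∂_1 = 4 − 3 = 1, and the invariant factors of ∂_1 are all 1, so H_0 ≅ Z.
  H_1: rank ker ∂_1 − rank ∂_2 = (6 − 3) − 3 = 0, and the invariant factors of ∂_2 are all 1, so H_1 ≅ 0.
  H_2: rank ker ∂_2 − rank ∂_3 = (4 − 3) − 0 = 1, and there is no ∂_3, so H_2 ≅ Z.

As a check, the Euler characteristic is 4 − 6 + 4 = 2, which agrees with 1 − 0 + 1 = 2.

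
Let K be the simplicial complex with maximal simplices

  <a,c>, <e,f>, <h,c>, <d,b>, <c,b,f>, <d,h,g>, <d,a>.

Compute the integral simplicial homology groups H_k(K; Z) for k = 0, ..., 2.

Fix the vertex order a < b < c < d < e < f < g < h and write every simplex with vertices in increasing order. Then dim K = 2 and the simplices of K are:

  0-simplices (8): a, b, c, d, e, f, g, h
  1-simplices (11): ac, ad, bc, bd, bf, cf, ch, dg, dh, ef, gh
  2-simplices (2): bcf, dgh

Hence C_0 ≅ Z^8, C_1 ≅ Z^11, C_2 ≅ Z^2.

∂_1: C_1 → C_0 maps an edge to its endpoints' difference, ∂[p,q] = q − p.
This gives a 8×11 integer matrix of rank 7; reducing to Smith normal form yields diagonal entries (1,1,1,1,1,1,1).

∂_2: C_2 → C_1 acts by ∂[p,q,r] = [q,r] − [p,r] + [p,q]. For instance
  ∂bcf = cf − bf + bc,
  ∂dgh = gh − dh + dg.
This gives a 11×2 integer matrix of rank 2; reducing to Smith normal form yields diagonal entries (1,1).

From H_k ≅ ker(∂_k) / im(∂_{k+1}) we obtain:

  H_0: rank C_0 − rank ∂_1 = 8 − 7 = 1, and the invariant factors of ∂_1 are all 1, so H_0 = Z.
  H_1: rank ker ∂_1 − rank ∂_2 = (11 − 7) − 2 = 2, and the invariant factors of ∂_2 are all 1, so H_1 = Z^2.
  H_2: rank ker ∂_2 − rank ∂_3 = (2 − 2) − 0 = 0, and there is no ∂_3, so H_2 = 0.

As a check, the Euler characteristic is 8 − 11 + 2 = -1, which agrees with 1 − 2 + 0 = -1.

H_0 = Z,  H_1 = Z^2,  H_2 = 0.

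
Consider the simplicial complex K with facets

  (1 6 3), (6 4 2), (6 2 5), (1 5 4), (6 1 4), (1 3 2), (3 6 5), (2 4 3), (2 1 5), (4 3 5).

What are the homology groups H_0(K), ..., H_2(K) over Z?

H_0 = Z,  H_1 = Z_2,  H_2 = 0.

We work with the vertex ordering 1 < 2 < 3 < 4 < 5 < 6. The simplices of K, each written with vertices in increasing order, are:

  0-simplices (6): [1], [2], [3], [4], [5], [6]
  1-simplices (15): [1,2], [1,3], [1,4], [1,5], [1,6], [2,3], [2,4], [2,5], [2,6], [3,4], [3,5], [3,6], [4,5], [4,6], [5,6]
  2-simplices (10): [1,2,3], [1,2,5], [1,3,6], [1,4,5], [1,4,6], [2,3,4], [2,4,6], [2,5,6], [3,4,5], [3,5,6]

giving chain groups C_0 ≅ Z^6, C_1 ≅ Z^15, C_2 ≅ Z^10.

∂_1: C_1 → C_0 sends each edge [p,q] (with p < q) to q − p.
The resulting 6×15 matrix has rank 5, and its Smith normal form has invariant factors (1,1,1,1,1).

Boundary ∂_2: C_2 → C_1 maps a triangle to the signed sum of its edges. For instance
  ∂[1,2,3] = [2,3] − [1,3] + [1,2],
  ∂[1,4,5] = [4,5] − [1,5] + [1,4].
This gives a 15×10 integer matrix of rank 10; reducing to Smith normal form yields diagonal entries (1,1,1,1,1,1,1,1,1,2).

Now H_k = ker ∂_k / im ∂_{k+1}, so:

  H_0: rank C_0 − rank ∂_1 = 6 − 5 = 1, and the invariant factors of ∂_1 are all 1, so H_0 ≅ Z.
  H_1: rank ker ∂_1 − rank ∂_2 = (15 − 5) − 10 = 0, and ∂_2 has invariant factor 2 > 1, so H_1 ≅ Z_2.
  H_2: rank ker ∂_2 − rank ∂_3 = (10 − 10) − 0 = 0, and there is no ∂_3, so H_2 ≅ 0.

As a check, the Euler characteristic is 6 − 15 + 10 = 1, which agrees with 1 − 0 + 0 = 1.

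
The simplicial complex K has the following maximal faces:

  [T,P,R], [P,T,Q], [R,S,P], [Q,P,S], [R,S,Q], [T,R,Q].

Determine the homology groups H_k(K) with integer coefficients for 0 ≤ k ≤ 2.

K has 5 vertices, 9 edges, 6 triangles.
rank ∂_0 = 0, rank ∂_1 = 4 ⇒ b_0 = 5 − 0 − 4 = 1; all invariant factors of ∂_1 are 1 so no torsion. So H_0 = Z.
rank ∂_1 = 4, rank ∂_2 = 5 ⇒ b_1 = 9 − 4 − 5 = 0; all invariant factors of ∂_2 are 1 so no torsion. So H_1 = 0.
rank ∂_2 = 5, rank ∂_3 = 0 ⇒ b_2 = 6 − 5 − 0 = 1. So H_2 = Z.

H_0 ≅ Z,  H_1 = 0,  H_2 ≅ Z.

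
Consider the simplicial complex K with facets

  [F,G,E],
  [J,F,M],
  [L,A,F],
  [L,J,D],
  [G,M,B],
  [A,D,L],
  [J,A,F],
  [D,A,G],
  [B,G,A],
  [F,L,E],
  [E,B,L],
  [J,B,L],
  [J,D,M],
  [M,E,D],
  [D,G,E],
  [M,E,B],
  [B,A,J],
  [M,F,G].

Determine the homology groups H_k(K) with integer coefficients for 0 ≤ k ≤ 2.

Fix the vertex order A < B < D < E < F < G < J < L < M and write every simplex with vertices in increasing order. Then dim K = 2 and the simplices of K are:

  0-simplices (9): A, B, D, E, F, G, J, L, M
  1-simplices (27): AB, AD, AF, AG, AJ, AL, BE, BG, BJ, BL, BM, DE, DG, DJ, DL, DM, EF, EG, EL, EM, FG, FJ, FL, FM, GM, JL, JM
  2-simplices (18): ABG, ABJ, ADG, ADL, AFJ, AFL, BEL, BEM, BGM, BJL, DEG, DEM, DJL, DJM, EFG, EFL, FGM, FJM

giving chain groups C_0 ≅ Z^9, C_1 ≅ Z^27, C_2 ≅ Z^18.

Boundary ∂_1: C_1 → C_0 is given by ∂[p,q] = [q] − [p]. For instance
  ∂AB = B − A.
The resulting 9×27 matrix has rank 8, and its Smith normal form has invariant factors (1,1,1,1,1,1,1,1).

∂_2: C_2 → C_1 sends each 2-simplex [p,q,r] to [q,r] − [p,r] + [p,q]. For instance
  ∂DJM = JM − DM + DJ,
  ∂EFL = FL − EL + EF.
This gives a 27×18 integer matrix of rank 18; reducing to Smith normal form yields diagonal entries (1,1,1,1,1,1,1,1,1,1,1,1,1,1,1,1,1,2).

Computing H_k = (kernel of ∂_k) / (image of ∂_{k+1}):

  H_0: rank C_0 − rank ∂_1 = 9 − 8 = 1, and the invariant factors of ∂_1 are all 1, so H_0 = Z.
  H_1: rank ker ∂_1 − rank ∂_2 = (27 − 8) − 18 = 1, and ∂_2 has invariant factor 2 > 1, so H_1 = Z ⊕ Z/2.
  H_2: rank ker ∂_2 − rank ∂_3 = (18 − 18) − 0 = 0, and there is no ∂_3, so H_2 = 0.

H_0 = Z,  H_1 = Z ⊕ Z/2,  H_2 = 0.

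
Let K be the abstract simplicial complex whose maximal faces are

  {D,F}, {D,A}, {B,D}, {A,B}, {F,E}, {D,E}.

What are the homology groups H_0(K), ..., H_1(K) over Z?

H_0 = Z,  H_1 = Z^2.

Order the vertices as A < B < D < E < F. Listing each simplex with vertices in this order, K has dimension 1 with simplices:

  0-simplices (5): A, B, D, E, F
  1-simplices (6): AB, AD, BD, DE, DF, EF

so the chain groups are C_0 ≅ Z^5, C_1 ≅ Z^6.

∂_1: C_1 → C_0 maps an edge to its endpoints' difference, ∂[p,q] = q − p. For instance
  ∂DE = E − D.
The resulting 5×6 matrix has rank 4, and its Smith normal form has invariant factors (1,1,1,1).

Reading off H_k = ker ∂_k / im ∂_{k+1}:

  H_0: rank C_0 − rank ∂_1 = 5 − 4 = 1, and the invariant factors of ∂_1 are all 1, so H_0 = Z.
  H_1: rank ker ∂_1 − rank ∂_2 = (6 − 4) − 0 = 2, and there is no ∂_2, so H_1 = Z^2.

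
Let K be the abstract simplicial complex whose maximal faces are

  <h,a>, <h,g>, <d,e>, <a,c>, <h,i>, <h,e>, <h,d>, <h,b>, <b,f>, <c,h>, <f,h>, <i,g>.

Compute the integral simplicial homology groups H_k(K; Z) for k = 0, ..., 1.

Order the vertices as a < b < c < d < e < f < g < h < i. Listing each simplex with vertices in this order, K has dimension 1 with simplices:

  0-simplices (9): a, b, c, d, e, f, g, h, i
  1-simplices (12): ac, ah, bf, bh, ch, de, dh, eh, fh, gh, gi, hi

Hence C_0 ≅ Z^9, C_1 ≅ Z^12.

Boundary ∂_1: C_1 → C_0 maps an edge to its endpoints' difference, ∂[p,q] = q − p. For instance
  ∂dh = h − d.
The 9×12 boundary matrix has rank 8 and Smith normal form diag(1,1,1,1,1,1,1,1).

From H_k ≅ ker(∂_k) / im(∂_{k+1}) we obtain:

  H_0: rank C_0 − rank ∂_1 = 9 − 8 = 1, and the invariant factors of ∂_1 are all 1, so H_0 ≅ Z.
  H_1: rank ker ∂_1 − rank ∂_2 = (12 − 8) − 0 = 4, and there is no ∂_2, so H_1 ≅ Z^4.

As a check, the Euler characteristic is 9 − 12 = -3, which agrees with 1 − 4 = -3.

H_0 = Z,  H_1 = Z^4.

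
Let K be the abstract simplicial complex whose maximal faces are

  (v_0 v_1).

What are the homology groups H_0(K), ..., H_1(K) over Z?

We work with the vertex ordering v_0 < v_1. The simplices of K, each written with vertices in increasing order, are:

  0-simplices (2): [v_0], [v_1]
  1-simplices (1): [v_0,v_1]

giving chain groups C_0 ≅ Z^2, C_1 ≅ Z^1.

∂_1: C_1 → C_0 is given by ∂[p,q] = [q] − [p].
The resulting 2×1 matrix has rank 1, and its Smith normal form has invariant factors (1).

Computing H_k = (kernel of ∂_k) / (image of ∂_{k+1}):

  H_0: rank C_0 − rank ∂_1 = 2 − 1 = 1, and the invariant factors of ∂_1 are all 1, so H_0 = Z.
  H_1: rank ker ∂_1 − rank ∂_2 = (1 − 1) − 0 = 0, and there is no ∂_2, so H_1 = 0.

As a check, the Euler characteristic is 2 − 1 = 1, which agrees with 1 − 0 = 1.

H_0 = Z,  H_1 = 0.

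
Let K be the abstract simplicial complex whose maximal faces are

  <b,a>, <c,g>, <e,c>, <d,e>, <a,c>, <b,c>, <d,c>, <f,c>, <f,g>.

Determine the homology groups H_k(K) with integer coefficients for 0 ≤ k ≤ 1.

Fix the vertex order a < b < c < d < e < f < g and write every simplex with vertices in increasing order. Then dim K = 1 and the simplices of K are:

  0-simplices (7): a, b, c, d, e, f, g
  1-simplices (9): ab, ac, bc, cd, ce, cf, cg, de, fg

giving chain groups C_0 ≅ Z^7, C_1 ≅ Z^9.

The boundary map ∂_1: C_1 → C_0 maps an edge to its endpoints' difference, ∂[p,q] = q − p.
As a 7×9 matrix over Z this has rank 6, with invariant factors (1,1,1,1,1,1).

From H_k ≅ ker(∂_k) / im(∂_{k+1}) we obtain:

  H_0: rank C_0 − rank ∂_1 = 7 − 6 = 1, and the invariant factors of ∂_1 are all 1, so H_0 = Z.
  H_1: rank ker ∂_1 − rank ∂_2 = (9 − 6) − 0 = 3, and there is no ∂_2, so H_1 = Z^3.

As a check, the Euler characteristic is 7 − 9 = -2, which agrees with 1 − 3 = -2.
(K is a triangulation of a wedge of 3 circles.)

H_0 = Z,  H_1 = Z^3.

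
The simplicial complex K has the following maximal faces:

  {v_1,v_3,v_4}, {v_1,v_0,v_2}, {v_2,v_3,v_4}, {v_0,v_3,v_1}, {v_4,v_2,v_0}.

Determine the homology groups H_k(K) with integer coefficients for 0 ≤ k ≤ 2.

K has 5 vertices, 10 edges, 5 triangles.
rank ∂_0 = 0, rank ∂_1 = 4 ⇒ b_0 = 5 − 0 − 4 = 1; all invariant factors of ∂_1 are 1 so no torsion. So H_0 = Z.
rank ∂_1 = 4, rank ∂_2 = 5 ⇒ b_1 = 10 − 4 − 5 = 1; all invariant factors of ∂_2 are 1 so no torsion. So H_1 = Z.
rank ∂_2 = 5, rank ∂_3 = 0 ⇒ b_2 = 5 − 5 − 0 = 0. So H_2 = 0.

H_0 ≅ Z,  H_1 ≅ Z,  H_2 = 0.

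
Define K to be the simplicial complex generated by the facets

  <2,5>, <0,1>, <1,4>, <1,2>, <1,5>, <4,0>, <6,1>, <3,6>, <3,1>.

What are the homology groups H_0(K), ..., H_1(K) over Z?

K has 7 vertices, 9 edges.
rank ∂_0 = 0, rank ∂_1 = 6 ⇒ b_0 = 7 − 0 − 6 = 1; all invariant factors of ∂_1 are 1 so no torsion. So H_0 ≅ Z.
rank ∂_1 = 6, rank ∂_2 = 0 ⇒ b_1 = 9 − 6 − 0 = 3. So H_1 ≅ Z^3.

H_0 = Z,  H_1 = Z^3.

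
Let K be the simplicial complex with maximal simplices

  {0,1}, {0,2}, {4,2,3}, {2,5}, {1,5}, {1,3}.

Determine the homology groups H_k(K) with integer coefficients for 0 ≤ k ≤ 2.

Fix the vertex order 0 < 1 < 2 < 3 < 4 < 5 and write every simplex with vertices in increasing order. Then dim K = 2 and the simplices of K are:

  0-simplices (6): [0], [1], [2], [3], [4], [5]
  1-simplices (8): [0,1], [0,2], [1,3], [1,5], [2,3], [2,4], [2,5], [3,4]
  2-simplices (1): [2,3,4]

giving chain groups C_0 ≅ Z^6, C_1 ≅ Z^8, C_2 ≅ Z^1.

The boundary map ∂_1: C_1 → C_0 maps an edge to its endpoints' difference, ∂[p,q] = q − p. For instance
  ∂[1,3] = [3] − [1].
This gives a 6×8 integer matrix of rank 5; reducing to Smith normal form yields diagonal entries (1,1,1,1,1).

∂_2: C_2 → C_1 acts by ∂[p,q,r] = [q,r] − [p,r] + [p,q]. For instance
  ∂[2,3,4] = [3,4] − [2,4] + [2,3].
The resulting 8×1 matrix has rank 1, and its Smith normal form has invariant factors (1).

Computing H_k = (kernel of ∂_k) / (image of ∂_{k+1}):

  H_0: rank C_0 − rank ∂_1 = 6 − 5 = 1, and the invariant factors of ∂_1 are all 1, so H_0 ≅ Z.
  H_1: rank ker ∂_1 − rank ∂_2 = (8 − 5) − 1 = 2, and the invariant factors of ∂_2 are all 1, so H_1 ≅ Z^2.
  H_2: rank ker ∂_2 − rank ∂_3 = (1 − 1) − 0 = 0, and there is no ∂_3, so H_2 ≅ 0.

As a check, the Euler characteristic is 6 − 8 + 1 = -1, which agrees with 1 − 2 + 0 = -1.

H_0 = Z,  H_1 = Z^2,  H_2 = 0.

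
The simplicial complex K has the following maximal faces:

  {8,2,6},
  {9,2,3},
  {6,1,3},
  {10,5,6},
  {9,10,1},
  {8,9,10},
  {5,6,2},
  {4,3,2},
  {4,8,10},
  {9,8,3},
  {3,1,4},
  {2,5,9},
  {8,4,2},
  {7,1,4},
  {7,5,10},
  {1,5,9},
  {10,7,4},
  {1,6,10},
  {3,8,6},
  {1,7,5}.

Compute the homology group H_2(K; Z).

We work with the vertex ordering 1 < 2 < 3 < 4 < 5 < 6 < 7 < 8 < 9 < 10. The simplices of K, each written with vertices in increasing order, are:

  0-simplices (10): [1], [2], [3], [4], [5], [6], [7], [8], [9], [10]
  1-simplices (30): (30 of them)
  2-simplices (20): (20 of them)

giving chain groups C_0 ≅ Z^10, C_1 ≅ Z^30, C_2 ≅ Z^20.

∂_1: C_1 → C_0 is given by ∂[p,q] = [q] − [p]. For instance
  ∂[5,7] = [7] − [5].
The resulting 10×30 matrix has rank 9, and its Smith normal form has invariant factors (1,1,1,1,1,1,1,1,1).

Boundary ∂_2: C_2 → C_1 sends each 2-simplex [p,q,r] to [q,r] − [p,r] + [p,q]. For instance
  ∂[1,4,7] = [4,7] − [1,7] + [1,4],
  ∂[4,7,10] = [7,10] − [4,10] + [4,7].
The 30×20 boundary matrix has rank 20 and Smith normal form diag(1,1,1,1,1,1,1,1,1,1,1,1,1,1,1,1,1,1,1,2).

From H_k ≅ ker(∂_k) / im(∂_{k+1}) we obtain:

  H_2: rank ker ∂_2 − rank ∂_3 = (20 − 20) − 0 = 0, and there is no ∂_3, so H_2 ≅ 0.

(K is a triangulation of the Klein bottle.)

H_2 ≅ 0.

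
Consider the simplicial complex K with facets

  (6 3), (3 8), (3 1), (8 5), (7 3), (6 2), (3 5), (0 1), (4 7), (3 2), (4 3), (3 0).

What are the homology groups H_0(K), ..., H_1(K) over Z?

H_0 = Z,  H_1 = Z^4.

Order the vertices as 0 < 1 < 2 < 3 < 4 < 5 < 6 < 7 < 8. Listing each simplex with vertices in this order, K has dimension 1 with simplices:

  0-simplices (9): [0], [1], [2], [3], [4], [5], [6], [7], [8]
  1-simplices (12): [0,1], [0,3], [1,3], [2,3], [2,6], [3,4], [3,5], [3,6], [3,7], [3,8], [4,7], [5,8]

Hence C_0 ≅ Z^9, C_1 ≅ Z^12.

∂_1: C_1 → C_0 is given by ∂[p,q] = [q] − [p].
The resulting 9×12 matrix has rank 8, and its Smith normal form has invariant factors (1,1,1,1,1,1,1,1).

Now H_k = ker ∂_k / im ∂_{k+1}, so:

  H_0: rank C_0 − rank ∂_1 = 9 − 8 = 1, and the invariant factors of ∂_1 are all 1, so H_0 = Z.
  H_1: rank ker ∂_1 − rank ∂_2 = (12 − 8) − 0 = 4, and there is no ∂_2, so H_1 = Z^4.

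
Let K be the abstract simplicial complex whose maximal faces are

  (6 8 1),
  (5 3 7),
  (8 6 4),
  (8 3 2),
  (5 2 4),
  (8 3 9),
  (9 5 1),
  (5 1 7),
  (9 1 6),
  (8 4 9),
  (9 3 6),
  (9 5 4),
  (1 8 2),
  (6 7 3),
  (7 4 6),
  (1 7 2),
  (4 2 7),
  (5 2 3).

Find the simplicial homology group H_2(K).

We work with the vertex ordering 1 < 2 < 3 < 4 < 5 < 6 < 7 < 8 < 9. The simplices of K, each written with vertices in increasing order, are:

  0-simplices (9): [1], [2], [3], [4], [5], [6], [7], [8], [9]
  1-simplices (27): (27 of them)
  2-simplices (18): [1,2,7], [1,2,8], [1,5,7], [1,5,9], [1,6,8], [1,6,9], [2,3,5], [2,3,8], [2,4,5], [2,4,7], [3,5,7], [3,6,7], [3,6,9], [3,8,9], [4,5,9], [4,6,7], [4,6,8], [4,8,9]

giving chain groups C_0 ≅ Z^9, C_1 ≅ Z^27, C_2 ≅ Z^18.

∂_1: C_1 → C_0 sends each edge [p,q] (with p < q) to q − p. For instance
  ∂[2,4] = [4] − [2].
The 9×27 boundary matrix has rank 8 and Smith normal form diag(1,1,1,1,1,1,1,1).

The boundary map ∂_2: C_2 → C_1 acts by ∂[p,q,r] = [q,r] − [p,r] + [p,q]. For instance
  ∂[2,4,7] = [4,7] − [2,7] + [2,4],
  ∂[4,6,8] = [6,8] − [4,8] + [4,6].
As a 27×18 matrix over Z this has rank 18, with invariant factors (1,1,1,1,1,1,1,1,1,1,1,1,1,1,1,1,1,2).

From H_k ≅ ker(∂_k) / im(∂_{k+1}) we obtain:

  H_2: rank ker ∂_2 − rank ∂_3 = (18 − 18) − 0 = 0, and there is no ∂_3, so H_2 ≅ 0.

(K is a triangulation of the Klein bottle.)

H_2 = 0.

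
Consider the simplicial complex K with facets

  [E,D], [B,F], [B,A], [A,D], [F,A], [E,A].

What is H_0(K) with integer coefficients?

Fix the vertex order A < B < D < E < F and write every simplex with vertices in increasing order. Then dim K = 1 and the simplices of K are:

  0-simplices (5): A, B, D, E, F
  1-simplices (6): AB, AD, AE, AF, BF, DE

so the chain groups are C_0 ≅ Z^5, C_1 ≅ Z^6.

Boundary ∂_1: C_1 → C_0 sends each edge [p,q] (with p < q) to q − p. For instance
  ∂DE = E − D.
The 5×6 boundary matrix has rank 4 and Smith normal form diag(1,1,1,1).

Now H_k = ker ∂_k / im ∂_{k+1}, so:

  H_0: rank C_0 − rank ∂_1 = 5 − 4 = 1, and the invariant factors of ∂_1 are all 1, so H_0 = Z.

(K is a triangulation of a wedge of 2 circles.)

H_0 ≅ Z.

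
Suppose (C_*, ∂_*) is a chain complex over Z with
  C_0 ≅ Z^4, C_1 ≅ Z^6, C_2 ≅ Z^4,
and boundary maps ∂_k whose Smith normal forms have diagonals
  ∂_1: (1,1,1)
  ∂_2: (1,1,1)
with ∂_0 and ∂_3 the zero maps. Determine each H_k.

H_0: b_0 = 4 − 0 − 3 = 1; torsion from ∂_1 factors > 1: none. So H_0 = Z.
H_1: b_1 = 6 − 3 − 3 = 0; torsion from ∂_2 factors > 1: none. So H_1 = 0.
H_2: b_2 = 4 − 3 − 0 = 1; torsion from ∂_3 factors > 1: none. So H_2 = Z.

H_0 = Z,  H_1 = 0,  H_2 = Z.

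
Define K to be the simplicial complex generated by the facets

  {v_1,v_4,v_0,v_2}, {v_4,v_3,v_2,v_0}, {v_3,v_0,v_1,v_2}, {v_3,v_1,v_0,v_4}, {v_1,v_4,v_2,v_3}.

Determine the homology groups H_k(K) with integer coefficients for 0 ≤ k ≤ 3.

H_0 ≅ Z,  H_1 = 0,  H_2 = 0,  H_3 ≅ Z.

We work with the vertex ordering v_0 < v_1 < v_2 < v_3 < v_4. The simplices of K, each written with vertices in increasing order, are:

  0-simplices (5): [v_0], [v_1], [v_2], [v_3], [v_4]
  1-simplices (10): [v_0,v_1], [v_0,v_2], [v_0,v_3], [v_0,v_4], [v_1,v_2], [v_1,v_3], [v_1,v_4], [v_2,v_3], [v_2,v_4], [v_3,v_4]
  2-simplices (10): [v_0,v_1,v_2], [v_0,v_1,v_3], [v_0,v_1,v_4], [v_0,v_2,v_3], [v_0,v_2,v_4], [v_0,v_3,v_4], [v_1,v_2,v_3], [v_1,v_2,v_4], [v_1,v_3,v_4], [v_2,v_3,v_4]
  3-simplices (5): [v_0,v_1,v_2,v_3], [v_0,v_1,v_2,v_4], [v_0,v_1,v_3,v_4], [v_0,v_2,v_3,v_4], [v_1,v_2,v_3,v_4]

giving chain groups C_0 ≅ Z^5, C_1 ≅ Z^10, C_2 ≅ Z^10, C_3 ≅ Z^5.

The boundary map ∂_1: C_1 → C_0 sends each edge [p,q] (with p < q) to q − p. For instance
  ∂[v_1,v_4] = [v_4] − [v_1].
This gives a 5×10 integer matrix of rank 4; reducing to Smith normal form yields diagonal entries (1,1,1,1).

Boundary ∂_2: C_2 → C_1 acts by ∂[p,q,r] = [q,r] − [p,r] + [p,q]. For instance
  ∂[v_1,v_2,v_4] = [v_2,v_4] − [v_1,v_4] + [v_1,v_2],
  ∂[v_1,v_2,v_3] = [v_2,v_3] − [v_1,v_3] + [v_1,v_2].
The resulting 10×10 matrix has rank 6, and its Smith normal form has invariant factors (1,1,1,1,1,1).

∂_3: C_3 → C_2 sends each 3-simplex σ to the alternating sum Σ_i (−1)^i (σ with its i-th vertex removed). For instance
  ∂[v_0,v_1,v_2,v_4] = [v_1,v_2,v_4] − [v_0,v_2,v_4] + [v_0,v_1,v_4] − [v_0,v_1,v_2],
  ∂[v_0,v_1,v_3,v_4] = [v_1,v_3,v_4] − [v_0,v_3,v_4] + [v_0,v_1,v_4] − [v_0,v_1,v_3].
As a 10×5 matrix over Z this has rank 4, with invariant factors (1,1,1,1).

From H_k ≅ ker(∂_k) / im(∂_{k+1}) we obtain:

  H_0: rank C_0 − rank ∂_1 = 5 − 4 = 1, and the invariant factors of ∂_1 are all 1, so H_0 ≅ Z.
  H_1: rank ker ∂_1 − rank ∂_2 = (10 − 4) − 6 = 0, and the invariant factors of ∂_2 are all 1, so H_1 ≅ 0.
  H_2: rank ker ∂_2 − rank ∂_3 = (10 − 6) − 4 = 0, and the invariant factors of ∂_3 are all 1, so H_2 ≅ 0.
  H_3: rank ker ∂_3 − rank ∂_4 = (5 − 4) − 0 = 1, and there is no ∂_4, so H_3 ≅ Z.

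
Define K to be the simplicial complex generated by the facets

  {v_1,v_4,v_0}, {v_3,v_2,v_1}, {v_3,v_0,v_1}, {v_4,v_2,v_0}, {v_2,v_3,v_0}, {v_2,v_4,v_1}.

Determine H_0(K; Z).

H_0 = Z.

Order the vertices as v_0 < v_1 < v_2 < v_3 < v_4. Listing each simplex with vertices in this order, K has dimension 2 with simplices:

  0-simplices (5): [v_0], [v_1], [v_2], [v_3], [v_4]
  1-simplices (9): [v_0,v_1], [v_0,v_2], [v_0,v_3], [v_0,v_4], [v_1,v_2], [v_1,v_3], [v_1,v_4], [v_2,v_3], [v_2,v_4]
  2-simplices (6): [v_0,v_1,v_3], [v_0,v_1,v_4], [v_0,v_2,v_3], [v_0,v_2,v_4], [v_1,v_2,v_3], [v_1,v_2,v_4]

Hence C_0 ≅ Z^5, C_1 ≅ Z^9, C_2 ≅ Z^6.

The boundary map ∂_1: C_1 → C_0 is given by ∂[p,q] = [q] − [p].
The 5×9 boundary matrix has rank 4 and Smith normal form diag(1,1,1,1).

The boundary map ∂_2: C_2 → C_1 maps a triangle to the signed sum of its edges. For instance
  ∂[v_0,v_2,v_4] = [v_2,v_4] − [v_0,v_4] + [v_0,v_2],
  ∂[v_1,v_2,v_3] = [v_2,v_3] − [v_1,v_3] + [v_1,v_2].
As a 9×6 matrix over Z this has rank 5, with invariant factors (1,1,1,1,1).

Now H_k = ker ∂_k / im ∂_{k+1}, so:

  H_0: rank C_0 − rank ∂_1 = 5 − 4 = 1, and the invariant factors of ∂_1 are all 1, so H_0 = Z.

(K is a triangulation of the 2-sphere S^2.)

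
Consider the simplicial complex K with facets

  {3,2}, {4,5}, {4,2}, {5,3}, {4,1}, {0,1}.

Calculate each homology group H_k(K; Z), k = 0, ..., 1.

Fix the vertex order 0 < 1 < 2 < 3 < 4 < 5 and write every simplex with vertices in increasing order. Then dim K = 1 and the simplices of K are:

  0-simplices (6): [0], [1], [2], [3], [4], [5]
  1-simplices (6): [0,1], [1,4], [2,3], [2,4], [3,5], [4,5]

giving chain groups C_0 ≅ Z^6, C_1 ≅ Z^6.

∂_1: C_1 → C_0 sends each edge [p,q] (with p < q) to q − p. For instance
  ∂[2,3] = [3] − [2].
The 6×6 boundary matrix has rank 5 and Smith normal form diag(1,1,1,1,1).

From H_k ≅ ker(∂_k) / im(∂_{k+1}) we obtain:

  H_0: rank C_0 − rank ∂_1 = 6 − 5 = 1, and the invariant factors of ∂_1 are all 1, so H_0 ≅ Z.
  H_1: rank ker ∂_1 − rank ∂_2 = (6 − 5) − 0 = 1, and there is no ∂_2, so H_1 ≅ Z.

As a check, the Euler characteristic is 6 − 6 = 0, which agrees with 1 − 1 = 0.

H_0 ≅ Z,  H_1 ≅ Z.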